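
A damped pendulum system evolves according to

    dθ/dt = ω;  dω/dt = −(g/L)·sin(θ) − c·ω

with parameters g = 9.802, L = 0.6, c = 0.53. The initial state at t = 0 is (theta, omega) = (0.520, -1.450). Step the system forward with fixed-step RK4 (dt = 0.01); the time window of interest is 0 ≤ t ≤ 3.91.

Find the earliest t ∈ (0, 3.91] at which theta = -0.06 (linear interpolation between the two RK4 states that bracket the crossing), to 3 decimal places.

t = 0.279

t=0.000: state=(0.520, -1.450)
step 1 (dt=0.01): k1=(-1.450, -7.349), k2=(-1.487, -7.226), k3=(-1.486, -7.224), k4=(-1.522, -7.099); state += dt/6·(k1+2k2+2k3+k4)
t=0.010: state=(0.505, -1.522)
t=0.020: state=(0.490, -1.592)
t=0.030: state=(0.473, -1.659)
continuing one RK4 step at a time; state shown every 20 steps (Δt=0.2):
t=0.200: state=(0.122, -2.308)
t=0.270: state=(-0.039, -2.269)
next step: t=0.280: state=(-0.062, -2.249) — theta has crossed -0.06
linear interpolation between t=0.270 (-0.03920) and t=0.280 (-0.06179) → t≈0.279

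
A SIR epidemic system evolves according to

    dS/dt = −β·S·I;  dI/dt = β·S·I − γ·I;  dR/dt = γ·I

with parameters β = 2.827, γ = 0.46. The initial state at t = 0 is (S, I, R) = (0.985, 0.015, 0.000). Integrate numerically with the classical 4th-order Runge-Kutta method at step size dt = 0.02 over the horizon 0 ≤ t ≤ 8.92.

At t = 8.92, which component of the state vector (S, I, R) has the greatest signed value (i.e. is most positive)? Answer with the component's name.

largest component: R

t=0.000: state=(0.985, 0.015, 0.000)
step 1 (dt=0.02): k1=(-0.042, 0.035, 0.007), k2=(-0.043, 0.036, 0.007), k3=(-0.043, 0.036, 0.007), k4=(-0.044, 0.036, 0.007); state += dt/6·(k1+2k2+2k3+k4)
t=0.020: state=(0.984, 0.016, 0.000)
t=0.040: state=(0.983, 0.016, 0.000)
t=0.060: state=(0.982, 0.017, 0.000)
continuing one RK4 step at a time; state shown every 25 steps (Δt=0.5):
t=0.500: state=(0.947, 0.047, 0.006)
t=1.000: state=(0.841, 0.133, 0.026)
t=1.500: state=(0.623, 0.302, 0.074)
t=2.000: state=(0.356, 0.478, 0.165)
t=2.500: state=(0.170, 0.544, 0.285)
t=3.000: state=(0.080, 0.512, 0.408)
t=3.500: state=(0.041, 0.441, 0.518)
t=4.000: state=(0.023, 0.366, 0.611)
t=4.500: state=(0.014, 0.299, 0.687)
t=5.000: state=(0.010, 0.241, 0.749)
t=5.500: state=(0.007, 0.194, 0.799)
t=6.000: state=(0.006, 0.156, 0.839)
t=6.500: state=(0.005, 0.124, 0.871)
t=7.000: state=(0.004, 0.099, 0.897)
t=7.500: state=(0.004, 0.079, 0.917)
t=8.000: state=(0.003, 0.063, 0.933)
t=8.500: state=(0.003, 0.051, 0.946)
t=8.920: state=(0.003, 0.042, 0.955)
compare at T: S=0.003, I=0.042, R=0.955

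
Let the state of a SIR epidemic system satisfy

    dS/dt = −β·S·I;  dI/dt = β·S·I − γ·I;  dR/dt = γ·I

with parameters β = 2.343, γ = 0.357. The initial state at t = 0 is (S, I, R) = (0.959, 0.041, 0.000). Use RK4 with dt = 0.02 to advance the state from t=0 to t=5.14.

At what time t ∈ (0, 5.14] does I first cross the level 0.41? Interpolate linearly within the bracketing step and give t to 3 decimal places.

t = 1.564

t=0.000: state=(0.959, 0.041, 0.000)
step 1 (dt=0.02): k1=(-0.092, 0.077, 0.015), k2=(-0.094, 0.079, 0.015), k3=(-0.094, 0.079, 0.015), k4=(-0.095, 0.080, 0.015); state += dt/6·(k1+2k2+2k3+k4)
t=0.020: state=(0.957, 0.043, 0.000)
t=0.040: state=(0.955, 0.044, 0.001)
t=0.060: state=(0.953, 0.046, 0.001)
continuing one RK4 step at a time; state shown every 10 steps (Δt=0.2):
t=0.200: state=(0.937, 0.060, 0.004)
t=0.400: state=(0.906, 0.085, 0.009)
t=0.600: state=(0.864, 0.120, 0.016)
t=0.800: state=(0.808, 0.166, 0.026)
t=1.000: state=(0.738, 0.222, 0.040)
t=1.200: state=(0.655, 0.287, 0.058)
t=1.400: state=(0.564, 0.355, 0.081)
t=1.560: state=(0.488, 0.409, 0.103)
next step: t=1.580: state=(0.479, 0.415, 0.106) — I has crossed 0.41
linear interpolation between t=1.560 (0.40878) and t=1.580 (0.41518) → t≈1.564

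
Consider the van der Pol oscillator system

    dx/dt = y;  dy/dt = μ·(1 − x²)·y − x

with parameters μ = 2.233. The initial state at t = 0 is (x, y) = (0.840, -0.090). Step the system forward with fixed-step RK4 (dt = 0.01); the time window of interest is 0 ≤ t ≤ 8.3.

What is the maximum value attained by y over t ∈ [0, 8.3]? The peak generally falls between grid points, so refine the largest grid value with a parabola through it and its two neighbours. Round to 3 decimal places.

max y = 4.103

t=0.000: state=(0.840, -0.090)
step 1 (dt=0.01): k1=(-0.090, -0.899), k2=(-0.094, -0.902), k3=(-0.095, -0.902), k4=(-0.099, -0.904); state += dt/6·(k1+2k2+2k3+k4)
t=0.010: state=(0.839, -0.099)
t=0.020: state=(0.838, -0.108)
t=0.030: state=(0.837, -0.117)
continuing one RK4 step at a time; state shown every 50 steps (Δt=0.5):
t=0.500: state=(0.668, -0.643)
t=1.000: state=(0.081, -1.946)
t=1.500: state=(-1.391, -2.931)
t=2.000: state=(-1.922, 0.058)
t=2.500: state=(-1.801, 0.326)
t=3.000: state=(-1.619, 0.401)
t=3.500: state=(-1.393, 0.514)
t=4.000: state=(-1.083, 0.764)
t=4.500: state=(-0.546, 1.562)
t=5.000: state=(0.826, 4.071)
t=5.500: state=(2.007, 0.307)
t=6.000: state=(1.944, -0.283)
t=6.500: state=(1.786, -0.343)
t=7.000: state=(1.599, -0.410)
t=7.500: state=(1.368, -0.531)
t=8.000: state=(1.045, -0.805)
t=8.300: state=(0.752, -1.199)
largest grid value and its neighbours: y(5.020)=4.09948, y(5.030)=4.10291, y(5.040)=4.09881
parabola through these three points peaks at t≈5.030 with y≈4.10292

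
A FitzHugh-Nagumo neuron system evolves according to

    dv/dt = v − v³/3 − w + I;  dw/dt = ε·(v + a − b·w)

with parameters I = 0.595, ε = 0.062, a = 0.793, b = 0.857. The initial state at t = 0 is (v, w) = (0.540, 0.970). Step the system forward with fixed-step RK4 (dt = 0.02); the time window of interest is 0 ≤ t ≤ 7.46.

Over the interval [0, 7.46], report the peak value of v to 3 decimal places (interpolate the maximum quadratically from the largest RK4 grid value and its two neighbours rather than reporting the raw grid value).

max v = 1.204

t=0.000: state=(0.540, 0.970)
step 1 (dt=0.02): k1=(0.113, 0.031), k2=(0.113, 0.031), k3=(0.113, 0.031), k4=(0.113, 0.031); state += dt/6·(k1+2k2+2k3+k4)
t=0.020: state=(0.542, 0.971)
t=0.040: state=(0.545, 0.971)
t=0.060: state=(0.547, 0.972)
continuing one RK4 step at a time; state shown every 25 steps (Δt=0.5):
t=0.500: state=(0.603, 0.986)
t=1.000: state=(0.679, 1.004)
t=1.500: state=(0.767, 1.024)
t=2.000: state=(0.864, 1.047)
t=2.500: state=(0.961, 1.071)
t=3.000: state=(1.049, 1.098)
t=3.500: state=(1.120, 1.127)
t=4.000: state=(1.168, 1.157)
t=4.500: state=(1.195, 1.187)
t=5.000: state=(1.204, 1.217)
t=5.500: state=(1.197, 1.246)
t=6.000: state=(1.179, 1.274)
t=6.500: state=(1.152, 1.300)
t=7.000: state=(1.116, 1.325)
t=7.460: state=(1.078, 1.347)
largest grid value and its neighbours: v(4.980)=1.20373, v(5.000)=1.20375, v(5.020)=1.20375
parabola through these three points peaks at t≈5.008 with v≈1.20375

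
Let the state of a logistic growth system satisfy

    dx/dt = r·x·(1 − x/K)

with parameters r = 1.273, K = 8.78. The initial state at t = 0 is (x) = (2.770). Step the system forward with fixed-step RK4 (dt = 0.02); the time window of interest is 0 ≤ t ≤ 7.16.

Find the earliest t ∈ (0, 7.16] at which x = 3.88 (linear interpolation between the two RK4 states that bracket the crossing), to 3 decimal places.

t=0.000: state=(2.770)
step 1 (dt=0.02): k1=(2.414), k2=(2.425), k3=(2.425), k4=(2.436); state += dt/6·(k1+2k2+2k3+k4)
t=0.020: state=(2.818)
t=0.040: state=(2.867)
t=0.060: state=(2.917)
t=0.420: state=(3.866)
next step: t=0.440: state=(3.921) — x has crossed 3.88
linear interpolation between t=0.420 (3.86589) and t=0.440 (3.92106) → t≈0.425

t = 0.425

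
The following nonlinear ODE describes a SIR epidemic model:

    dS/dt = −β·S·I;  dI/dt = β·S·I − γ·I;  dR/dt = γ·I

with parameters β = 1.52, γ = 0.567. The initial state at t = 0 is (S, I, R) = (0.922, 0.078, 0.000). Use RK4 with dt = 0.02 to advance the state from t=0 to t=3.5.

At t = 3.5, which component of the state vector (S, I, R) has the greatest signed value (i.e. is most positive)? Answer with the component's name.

largest component: R

t=0.000: state=(0.922, 0.078, 0.000)
step 1 (dt=0.02): k1=(-0.109, 0.065, 0.044), k2=(-0.110, 0.065, 0.045), k3=(-0.110, 0.066, 0.045), k4=(-0.111, 0.066, 0.045); state += dt/6·(k1+2k2+2k3+k4)
t=0.020: state=(0.920, 0.079, 0.001)
t=0.040: state=(0.918, 0.081, 0.002)
t=0.060: state=(0.915, 0.082, 0.003)
continuing one RK4 step at a time; state shown every 10 steps (Δt=0.2):
t=0.200: state=(0.899, 0.092, 0.010)
t=0.400: state=(0.872, 0.107, 0.021)
t=0.600: state=(0.842, 0.124, 0.034)
t=0.800: state=(0.808, 0.143, 0.049)
t=1.000: state=(0.772, 0.162, 0.066)
t=1.200: state=(0.732, 0.182, 0.086)
t=1.400: state=(0.691, 0.201, 0.108)
t=1.600: state=(0.648, 0.220, 0.132)
t=1.800: state=(0.604, 0.238, 0.158)
t=2.000: state=(0.561, 0.254, 0.185)
t=2.200: state=(0.518, 0.267, 0.215)
t=2.400: state=(0.477, 0.277, 0.246)
t=2.600: state=(0.438, 0.284, 0.278)
t=2.800: state=(0.401, 0.288, 0.310)
t=3.000: state=(0.368, 0.289, 0.343)
t=3.200: state=(0.337, 0.288, 0.376)
t=3.400: state=(0.309, 0.283, 0.408)
t=3.500: state=(0.296, 0.280, 0.424)
compare at T: S=0.296, I=0.280, R=0.424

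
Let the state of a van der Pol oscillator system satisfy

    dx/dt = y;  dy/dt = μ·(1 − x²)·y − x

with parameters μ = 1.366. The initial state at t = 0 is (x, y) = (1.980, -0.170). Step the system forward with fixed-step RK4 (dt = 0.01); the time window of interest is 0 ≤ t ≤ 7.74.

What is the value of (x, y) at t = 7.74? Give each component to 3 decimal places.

(x, y) = (1.657, -0.569)

t=0.000: state=(1.980, -0.170)
step 1 (dt=0.01): k1=(-0.170, -1.302), k2=(-0.177, -1.276), k3=(-0.176, -1.276), k4=(-0.183, -1.251); state += dt/6·(k1+2k2+2k3+k4)
t=0.010: state=(1.978, -0.183)
t=0.020: state=(1.976, -0.195)
t=0.030: state=(1.974, -0.207)
continuing one RK4 step at a time; state shown every 25 steps (Δt=0.25):
t=0.250: state=(1.907, -0.381)
t=0.500: state=(1.798, -0.482)
t=0.750: state=(1.668, -0.559)
t=1.000: state=(1.518, -0.643)
t=1.250: state=(1.345, -0.752)
t=1.500: state=(1.138, -0.909)
t=1.750: state=(0.883, -1.154)
t=2.000: state=(0.548, -1.554)
t=2.250: state=(0.085, -2.194)
t=2.500: state=(-0.560, -2.940)
t=2.750: state=(-1.310, -2.786)
t=3.000: state=(-1.833, -1.318)
t=3.250: state=(-2.006, -0.200)
t=3.500: state=(-1.991, 0.242)
t=3.750: state=(-1.907, 0.408)
t=4.000: state=(-1.793, 0.495)
t=4.250: state=(-1.660, 0.567)
t=4.500: state=(-1.509, 0.650)
t=4.750: state=(-1.333, 0.761)
t=5.000: state=(-1.124, 0.923)
t=5.250: state=(-0.864, 1.175)
t=5.500: state=(-0.523, 1.587)
t=5.750: state=(-0.050, 2.244)
t=6.000: state=(0.608, 2.974)
t=6.250: state=(1.354, 2.719)
t=6.500: state=(1.854, 1.222)
t=6.750: state=(2.009, 0.156)
t=7.000: state=(1.987, -0.258)
t=7.250: state=(1.900, -0.415)
t=7.500: state=(1.785, -0.500)
t=7.740: state=(1.657, -0.569)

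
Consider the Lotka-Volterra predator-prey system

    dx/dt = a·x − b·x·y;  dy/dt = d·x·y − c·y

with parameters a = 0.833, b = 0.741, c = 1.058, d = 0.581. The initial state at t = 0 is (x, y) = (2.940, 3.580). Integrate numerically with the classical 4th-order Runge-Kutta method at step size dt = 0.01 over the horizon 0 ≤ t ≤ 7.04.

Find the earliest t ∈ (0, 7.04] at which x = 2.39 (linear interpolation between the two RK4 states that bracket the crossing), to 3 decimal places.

t = 0.109

t=0.000: state=(2.940, 3.580)
step 1 (dt=0.01): k1=(-5.350, 2.328), k2=(-5.327, 2.279), k3=(-5.326, 2.279), k4=(-5.302, 2.231); state += dt/6·(k1+2k2+2k3+k4)
t=0.010: state=(2.887, 3.603)
t=0.020: state=(2.834, 3.625)
t=0.030: state=(2.782, 3.645)
t=0.100: state=(2.433, 3.764)
next step: t=0.110: state=(2.386, 3.776) — x has crossed 2.39
linear interpolation between t=0.100 (2.43274) and t=0.110 (2.38551) → t≈0.109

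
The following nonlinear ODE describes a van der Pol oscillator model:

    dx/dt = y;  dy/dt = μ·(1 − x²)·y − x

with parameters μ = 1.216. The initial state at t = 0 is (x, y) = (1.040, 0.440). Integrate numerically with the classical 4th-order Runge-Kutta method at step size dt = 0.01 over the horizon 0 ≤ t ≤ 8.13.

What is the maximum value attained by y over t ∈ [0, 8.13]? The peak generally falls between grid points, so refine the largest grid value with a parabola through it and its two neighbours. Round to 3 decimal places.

max y = 2.899

t=0.000: state=(1.040, 0.440)
step 1 (dt=0.01): k1=(0.440, -1.084), k2=(0.435, -1.088), k3=(0.435, -1.088), k4=(0.429, -1.092); state += dt/6·(k1+2k2+2k3+k4)
t=0.010: state=(1.044, 0.429)
t=0.020: state=(1.049, 0.418)
t=0.030: state=(1.053, 0.407)
continuing one RK4 step at a time; state shown every 50 steps (Δt=0.5):
t=0.500: state=(1.118, -0.127)
t=1.000: state=(0.926, -0.637)
t=1.500: state=(0.459, -1.282)
t=2.000: state=(-0.433, -2.324)
t=2.500: state=(-1.577, -1.642)
t=3.000: state=(-1.901, 0.065)
t=3.500: state=(-1.733, 0.512)
t=4.000: state=(-1.421, 0.738)
t=4.500: state=(-0.973, 1.099)
t=5.000: state=(-0.243, 1.940)
t=5.500: state=(1.027, 2.866)
t=6.000: state=(1.954, 0.612)
t=6.500: state=(1.948, -0.362)
t=7.000: state=(1.704, -0.586)
t=7.500: state=(1.363, -0.793)
t=8.000: state=(0.879, -1.199)
t=8.130: state=(0.712, -1.377)
largest grid value and its neighbours: y(5.430)=2.89648, y(5.440)=2.89848, y(5.450)=2.89844
parabola through these three points peaks at t≈5.445 with y≈2.89871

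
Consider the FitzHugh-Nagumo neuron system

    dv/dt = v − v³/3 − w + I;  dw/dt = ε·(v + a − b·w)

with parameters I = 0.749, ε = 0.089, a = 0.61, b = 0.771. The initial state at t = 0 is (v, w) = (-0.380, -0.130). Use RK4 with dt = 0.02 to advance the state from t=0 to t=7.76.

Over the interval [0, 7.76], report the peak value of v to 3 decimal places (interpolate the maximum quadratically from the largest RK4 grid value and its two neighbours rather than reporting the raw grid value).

t=0.000: state=(-0.380, -0.130)
step 1 (dt=0.02): k1=(0.517, 0.029), k2=(0.521, 0.030), k3=(0.521, 0.030), k4=(0.526, 0.030); state += dt/6·(k1+2k2+2k3+k4)
t=0.020: state=(-0.370, -0.129)
t=0.040: state=(-0.359, -0.129)
t=0.060: state=(-0.348, -0.128)
continuing one RK4 step at a time; state shown every 25 steps (Δt=0.5):
t=0.500: state=(-0.057, -0.109)
t=1.000: state=(0.449, -0.071)
t=1.500: state=(1.140, -0.007)
t=2.000: state=(1.696, 0.083)
t=2.500: state=(1.902, 0.187)
t=3.000: state=(1.932, 0.291)
t=3.500: state=(1.911, 0.392)
t=4.000: state=(1.878, 0.489)
t=4.500: state=(1.842, 0.580)
t=5.000: state=(1.805, 0.667)
t=5.500: state=(1.768, 0.749)
t=6.000: state=(1.731, 0.827)
t=6.500: state=(1.693, 0.901)
t=7.000: state=(1.655, 0.971)
t=7.500: state=(1.616, 1.036)
t=7.760: state=(1.596, 1.069)
largest grid value and its neighbours: v(2.920)=1.93202, v(2.940)=1.93203, v(2.960)=1.93195
parabola through these three points peaks at t≈2.931 with v≈1.93203

max v = 1.932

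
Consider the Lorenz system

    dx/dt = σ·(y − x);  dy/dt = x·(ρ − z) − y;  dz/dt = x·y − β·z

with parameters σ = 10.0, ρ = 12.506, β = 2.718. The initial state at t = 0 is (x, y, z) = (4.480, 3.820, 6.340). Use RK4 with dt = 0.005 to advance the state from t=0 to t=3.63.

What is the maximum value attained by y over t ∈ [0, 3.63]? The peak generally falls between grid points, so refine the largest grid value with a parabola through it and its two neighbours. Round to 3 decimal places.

t=0.000: state=(4.480, 3.820, 6.340)
step 1 (dt=0.005): k1=(-6.600, 23.804, -0.119), k2=(-5.840, 23.644, 0.085), k3=(-5.863, 23.654, 0.089), k4=(-5.124, 23.503, 0.295); state += dt/6·(k1+2k2+2k3+k4)
t=0.005: state=(4.451, 3.938, 6.340)
t=0.010: state=(4.429, 4.055, 6.343)
t=0.015: state=(4.413, 4.171, 6.348)
continuing one RK4 step at a time; state shown every 40 steps (Δt=0.2):
t=0.200: state=(6.385, 8.038, 8.746)
t=0.400: state=(7.853, 7.038, 14.762)
t=0.600: state=(4.738, 3.322, 13.206)
t=0.800: state=(3.477, 3.554, 9.563)
t=1.000: state=(4.645, 5.658, 8.387)
t=1.200: state=(6.842, 7.664, 11.234)
t=1.400: state=(6.595, 5.601, 13.930)
t=1.600: state=(4.597, 3.950, 11.866)
t=1.800: state=(4.359, 4.713, 9.693)
t=2.000: state=(5.657, 6.457, 10.017)
t=2.200: state=(6.668, 6.656, 12.495)
t=2.400: state=(5.674, 4.952, 12.789)
t=2.600: state=(4.721, 4.589, 11.017)
t=2.800: state=(5.118, 5.578, 10.183)
t=3.000: state=(6.101, 6.468, 11.310)
t=3.200: state=(6.119, 5.779, 12.541)
t=3.400: state=(5.269, 4.919, 11.854)
t=3.600: state=(5.051, 5.187, 10.777)
t=3.630: state=(5.101, 5.299, 10.700)
largest grid value and its neighbours: y(0.275)=8.74375, y(0.280)=8.74709, y(0.285)=8.74406
parabola through these three points peaks at t≈0.280 with y≈8.74709

max y = 8.747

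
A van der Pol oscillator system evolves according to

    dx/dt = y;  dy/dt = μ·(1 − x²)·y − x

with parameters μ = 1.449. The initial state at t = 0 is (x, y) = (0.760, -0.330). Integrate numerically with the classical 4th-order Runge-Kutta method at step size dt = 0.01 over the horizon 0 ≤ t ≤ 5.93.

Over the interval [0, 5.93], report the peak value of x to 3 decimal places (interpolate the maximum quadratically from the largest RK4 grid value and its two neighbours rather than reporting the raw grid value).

max x = 2.013

t=0.000: state=(0.760, -0.330)
step 1 (dt=0.01): k1=(-0.330, -0.962), k2=(-0.335, -0.964), k3=(-0.335, -0.964), k4=(-0.340, -0.967); state += dt/6·(k1+2k2+2k3+k4)
t=0.010: state=(0.757, -0.340)
t=0.020: state=(0.753, -0.349)
t=0.030: state=(0.750, -0.359)
continuing one RK4 step at a time; state shown every 20 steps (Δt=0.2):
t=0.200: state=(0.674, -0.535)
t=0.400: state=(0.544, -0.776)
t=0.600: state=(0.360, -1.079)
t=0.800: state=(0.106, -1.472)
t=1.000: state=(-0.235, -1.948)
t=1.200: state=(-0.669, -2.349)
t=1.400: state=(-1.143, -2.279)
t=1.600: state=(-1.534, -1.552)
t=1.800: state=(-1.754, -0.676)
t=2.000: state=(-1.825, -0.090)
t=2.200: state=(-1.809, 0.220)
t=2.400: state=(-1.747, 0.382)
t=2.600: state=(-1.660, 0.483)
t=2.800: state=(-1.555, 0.564)
t=3.000: state=(-1.434, 0.647)
t=3.200: state=(-1.295, 0.746)
t=3.400: state=(-1.133, 0.878)
t=3.600: state=(-0.940, 1.064)
t=3.800: state=(-0.702, 1.340)
t=4.000: state=(-0.394, 1.759)
t=4.200: state=(0.015, 2.363)
t=4.400: state=(0.555, 3.008)
t=4.600: state=(1.177, 3.031)
t=4.800: state=(1.688, 1.945)
t=5.000: state=(1.947, 0.713)
t=5.200: state=(2.013, 0.036)
t=5.400: state=(1.987, -0.253)
t=5.600: state=(1.922, -0.379)
t=5.800: state=(1.839, -0.449)
t=5.930: state=(1.778, -0.485)
largest grid value and its neighbours: x(5.210)=2.01294, x(5.220)=2.01298, x(5.230)=2.01282
parabola through these three points peaks at t≈5.217 with x≈2.01299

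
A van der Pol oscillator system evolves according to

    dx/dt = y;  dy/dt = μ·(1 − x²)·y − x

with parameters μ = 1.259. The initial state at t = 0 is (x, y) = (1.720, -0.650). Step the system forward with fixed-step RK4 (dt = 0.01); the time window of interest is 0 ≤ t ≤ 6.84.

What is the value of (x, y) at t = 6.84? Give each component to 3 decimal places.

(x, y) = (1.711, -0.570)

t=0.000: state=(1.720, -0.650)
step 1 (dt=0.01): k1=(-0.650, -0.117), k2=(-0.651, -0.122), k3=(-0.651, -0.122), k4=(-0.651, -0.126); state += dt/6·(k1+2k2+2k3+k4)
t=0.010: state=(1.713, -0.651)
t=0.020: state=(1.707, -0.653)
t=0.030: state=(1.700, -0.654)
continuing one RK4 step at a time; state shown every 25 steps (Δt=0.25):
t=0.250: state=(1.552, -0.704)
t=0.500: state=(1.364, -0.803)
t=0.750: state=(1.146, -0.958)
t=1.000: state=(0.878, -1.202)
t=1.250: state=(0.533, -1.594)
t=1.500: state=(0.063, -2.200)
t=1.750: state=(-0.575, -2.863)
t=2.000: state=(-1.299, -2.699)
t=2.250: state=(-1.817, -1.356)
t=2.500: state=(-2.003, -0.252)
t=2.750: state=(-1.997, 0.227)
t=3.000: state=(-1.913, 0.418)
t=3.250: state=(-1.795, 0.520)
t=3.500: state=(-1.655, 0.602)
t=3.750: state=(-1.493, 0.695)
t=4.000: state=(-1.305, 0.818)
t=4.250: state=(-1.079, 0.996)
t=4.500: state=(-0.799, 1.272)
t=4.750: state=(-0.430, 1.712)
t=5.000: state=(0.076, 2.362)
t=5.250: state=(0.748, 2.933)
t=5.500: state=(1.450, 2.436)
t=5.750: state=(1.884, 1.030)
t=6.000: state=(2.010, 0.096)
t=6.250: state=(1.979, -0.287)
t=6.500: state=(1.885, -0.447)
t=6.750: state=(1.761, -0.540)
t=6.840: state=(1.711, -0.570)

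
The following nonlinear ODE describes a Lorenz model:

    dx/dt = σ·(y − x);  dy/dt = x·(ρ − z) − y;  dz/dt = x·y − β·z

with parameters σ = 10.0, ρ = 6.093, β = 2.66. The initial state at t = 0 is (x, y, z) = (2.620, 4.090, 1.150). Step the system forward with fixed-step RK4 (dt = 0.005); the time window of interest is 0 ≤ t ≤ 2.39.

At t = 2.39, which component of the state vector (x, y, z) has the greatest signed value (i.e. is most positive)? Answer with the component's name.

t=0.000: state=(2.620, 4.090, 1.150)
step 1 (dt=0.005): k1=(14.700, 8.861, 7.657), k2=(14.554, 8.969, 7.815), k3=(14.560, 8.966, 7.813), k4=(14.420, 9.070, 7.971); state += dt/6·(k1+2k2+2k3+k4)
t=0.005: state=(2.693, 4.135, 1.189)
t=0.010: state=(2.764, 4.181, 1.230)
t=0.015: state=(2.834, 4.227, 1.272)
continuing one RK4 step at a time; state shown every 20 steps (Δt=0.1):
t=0.100: state=(3.910, 5.086, 2.231)
t=0.200: state=(4.975, 5.888, 3.901)
t=0.300: state=(5.619, 5.935, 5.811)
t=0.400: state=(5.548, 5.101, 7.210)
t=0.500: state=(4.831, 3.925, 7.584)
t=0.600: state=(3.899, 3.007, 7.120)
t=0.700: state=(3.132, 2.511, 6.288)
t=0.800: state=(2.662, 2.337, 5.423)
t=0.900: state=(2.460, 2.370, 4.678)
t=1.000: state=(2.461, 2.545, 4.112)
t=1.100: state=(2.613, 2.828, 3.748)
t=1.200: state=(2.881, 3.196, 3.600)
t=1.300: state=(3.231, 3.610, 3.676)
t=1.400: state=(3.621, 4.011, 3.971)
t=1.500: state=(3.986, 4.314, 4.446)
t=1.600: state=(4.250, 4.439, 5.004)
t=1.700: state=(4.349, 4.354, 5.508)
t=1.800: state=(4.267, 4.106, 5.827)
t=1.900: state=(4.051, 3.796, 5.908)
t=2.000: state=(3.786, 3.522, 5.782)
t=2.100: state=(3.546, 3.337, 5.529)
t=2.200: state=(3.378, 3.254, 5.233)
t=2.300: state=(3.298, 3.262, 4.961)
t=2.390: state=(3.297, 3.330, 4.773)
compare at T: x=3.297, y=3.330, z=4.773

largest component: z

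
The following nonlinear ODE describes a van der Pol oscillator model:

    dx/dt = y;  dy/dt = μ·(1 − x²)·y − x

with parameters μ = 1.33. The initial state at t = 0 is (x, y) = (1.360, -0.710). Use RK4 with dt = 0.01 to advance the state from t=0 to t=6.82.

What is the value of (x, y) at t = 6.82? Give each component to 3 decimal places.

t=0.000: state=(1.360, -0.710)
step 1 (dt=0.01): k1=(-0.710, -0.558), k2=(-0.713, -0.560), k3=(-0.713, -0.560), k4=(-0.716, -0.563); state += dt/6·(k1+2k2+2k3+k4)
t=0.010: state=(1.353, -0.716)
t=0.020: state=(1.346, -0.721)
t=0.030: state=(1.338, -0.727)
continuing one RK4 step at a time; state shown every 25 steps (Δt=0.25):
t=0.250: state=(1.163, -0.871)
t=0.500: state=(0.919, -1.103)
t=0.750: state=(0.601, -1.470)
t=1.000: state=(0.165, -2.054)
t=1.250: state=(-0.441, -2.790)
t=1.500: state=(-1.178, -2.882)
t=1.750: state=(-1.757, -1.598)
t=2.000: state=(-1.986, -0.359)
t=2.250: state=(-1.997, 0.184)
t=2.500: state=(-1.922, 0.390)
t=2.750: state=(-1.811, 0.490)
t=3.000: state=(-1.678, 0.567)
t=3.250: state=(-1.526, 0.651)
t=3.500: state=(-1.351, 0.761)
t=3.750: state=(-1.142, 0.919)
t=4.000: state=(-0.884, 1.162)
t=4.250: state=(-0.548, 1.557)
t=4.500: state=(-0.086, 2.181)
t=4.750: state=(0.553, 2.901)
t=5.000: state=(1.294, 2.771)
t=5.250: state=(1.821, 1.357)
t=5.500: state=(2.003, 0.231)
t=5.750: state=(1.993, -0.232)
t=6.000: state=(1.910, -0.410)
t=6.250: state=(1.795, -0.502)
t=6.500: state=(1.660, -0.578)
t=6.750: state=(1.505, -0.664)
t=6.820: state=(1.458, -0.692)

(x, y) = (1.458, -0.692)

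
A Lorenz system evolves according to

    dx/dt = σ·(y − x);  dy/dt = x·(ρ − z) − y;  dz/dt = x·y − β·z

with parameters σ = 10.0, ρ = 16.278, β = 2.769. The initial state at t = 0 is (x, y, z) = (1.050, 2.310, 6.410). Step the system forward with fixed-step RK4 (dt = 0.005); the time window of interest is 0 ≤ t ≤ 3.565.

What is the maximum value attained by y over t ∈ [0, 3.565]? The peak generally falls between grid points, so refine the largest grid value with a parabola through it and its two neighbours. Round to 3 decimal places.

max y = 13.257

t=0.000: state=(1.050, 2.310, 6.410)
step 1 (dt=0.005): k1=(12.600, 8.051, -15.324), k2=(12.486, 8.384, -15.123), k3=(12.497, 8.379, -15.124), k4=(12.394, 8.710, -14.923); state += dt/6·(k1+2k2+2k3+k4)
t=0.005: state=(1.112, 2.352, 6.334)
t=0.010: state=(1.174, 2.397, 6.261)
t=0.015: state=(1.235, 2.446, 6.189)
continuing one RK4 step at a time; state shown every 40 steps (Δt=0.2):
t=0.200: state=(4.252, 6.777, 5.541)
t=0.400: state=(10.843, 12.994, 17.188)
t=0.600: state=(5.974, 1.741, 20.245)
t=0.800: state=(1.670, 1.195, 12.112)
t=1.000: state=(2.232, 3.164, 7.544)
t=1.200: state=(5.929, 8.855, 8.128)
t=1.400: state=(10.592, 10.010, 20.416)
t=1.600: state=(4.566, 1.805, 17.687)
t=1.800: state=(2.373, 2.510, 11.004)
t=2.000: state=(4.260, 6.058, 8.411)
t=2.200: state=(9.102, 11.216, 14.874)
t=2.400: state=(7.436, 4.367, 20.099)
t=2.600: state=(3.338, 2.683, 13.689)
t=2.800: state=(4.038, 5.258, 9.918)
t=3.000: state=(7.826, 9.950, 13.123)
t=3.200: state=(8.359, 6.362, 19.717)
t=3.400: state=(4.351, 3.264, 15.173)
t=3.565: state=(4.046, 4.642, 11.617)
largest grid value and its neighbours: y(0.370)=13.23669, y(0.375)=13.25555, y(0.380)=13.25158
parabola through these three points peaks at t≈0.377 with y≈13.25676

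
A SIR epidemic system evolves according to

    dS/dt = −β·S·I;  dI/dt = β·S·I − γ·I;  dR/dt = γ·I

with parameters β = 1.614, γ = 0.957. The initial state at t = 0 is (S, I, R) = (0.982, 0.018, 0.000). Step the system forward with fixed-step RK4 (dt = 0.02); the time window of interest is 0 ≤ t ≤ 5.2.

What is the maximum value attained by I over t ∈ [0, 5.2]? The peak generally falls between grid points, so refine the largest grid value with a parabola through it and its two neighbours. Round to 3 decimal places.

max I = 0.108

t=0.000: state=(0.982, 0.018, 0.000)
step 1 (dt=0.02): k1=(-0.029, 0.011, 0.017), k2=(-0.029, 0.011, 0.017), k3=(-0.029, 0.011, 0.017), k4=(-0.029, 0.011, 0.017); state += dt/6·(k1+2k2+2k3+k4)
t=0.020: state=(0.981, 0.018, 0.000)
t=0.040: state=(0.981, 0.018, 0.001)
t=0.060: state=(0.980, 0.019, 0.001)
continuing one RK4 step at a time; state shown every 10 steps (Δt=0.2):
t=0.200: state=(0.976, 0.020, 0.004)
t=0.400: state=(0.969, 0.023, 0.008)
t=0.600: state=(0.961, 0.026, 0.013)
t=0.800: state=(0.953, 0.029, 0.018)
t=1.000: state=(0.943, 0.033, 0.024)
t=1.200: state=(0.933, 0.037, 0.030)
t=1.400: state=(0.921, 0.041, 0.038)
t=1.600: state=(0.909, 0.045, 0.046)
t=1.800: state=(0.895, 0.050, 0.055)
t=2.000: state=(0.880, 0.055, 0.065)
t=2.200: state=(0.864, 0.060, 0.076)
t=2.400: state=(0.846, 0.066, 0.088)
t=2.600: state=(0.828, 0.071, 0.101)
t=2.800: state=(0.808, 0.076, 0.115)
t=3.000: state=(0.788, 0.082, 0.131)
t=3.200: state=(0.767, 0.087, 0.147)
t=3.400: state=(0.745, 0.091, 0.164)
t=3.600: state=(0.723, 0.095, 0.181)
t=3.800: state=(0.701, 0.099, 0.200)
t=4.000: state=(0.678, 0.102, 0.219)
t=4.200: state=(0.656, 0.105, 0.239)
t=4.400: state=(0.634, 0.107, 0.259)
t=4.600: state=(0.612, 0.108, 0.280)
t=4.800: state=(0.591, 0.108, 0.301)
t=5.000: state=(0.571, 0.108, 0.321)
t=5.200: state=(0.552, 0.106, 0.342)
largest grid value and its neighbours: I(4.760)=0.10792, I(4.780)=0.10792, I(4.800)=0.10792
parabola through these three points peaks at t≈4.786 with I≈0.10792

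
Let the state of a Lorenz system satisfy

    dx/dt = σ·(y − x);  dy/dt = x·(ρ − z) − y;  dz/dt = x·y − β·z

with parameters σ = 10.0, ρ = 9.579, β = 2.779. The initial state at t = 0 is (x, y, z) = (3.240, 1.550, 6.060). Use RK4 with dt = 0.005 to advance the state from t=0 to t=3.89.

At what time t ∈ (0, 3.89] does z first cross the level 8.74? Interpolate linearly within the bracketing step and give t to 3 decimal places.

t = 0.560

t=0.000: state=(3.240, 1.550, 6.060)
step 1 (dt=0.005): k1=(-16.900, 9.852, -11.819), k2=(-16.231, 9.773, -11.723), k3=(-16.250, 9.778, -11.722), k4=(-15.599, 9.702, -11.627); state += dt/6·(k1+2k2+2k3+k4)
t=0.005: state=(3.159, 1.599, 6.001)
t=0.010: state=(3.084, 1.647, 5.944)
t=0.015: state=(3.015, 1.695, 5.887)
continuing one RK4 step at a time; state shown every 40 steps (Δt=0.2):
t=0.200: state=(2.819, 3.422, 4.513)
t=0.400: state=(4.796, 6.060, 5.451)
t=0.555: state=(6.555, 7.303, 8.626)
next step: t=0.560: state=(6.591, 7.296, 8.745) — z has crossed 8.74
linear interpolation between t=0.555 (8.62556) and t=0.560 (8.74477) → t≈0.560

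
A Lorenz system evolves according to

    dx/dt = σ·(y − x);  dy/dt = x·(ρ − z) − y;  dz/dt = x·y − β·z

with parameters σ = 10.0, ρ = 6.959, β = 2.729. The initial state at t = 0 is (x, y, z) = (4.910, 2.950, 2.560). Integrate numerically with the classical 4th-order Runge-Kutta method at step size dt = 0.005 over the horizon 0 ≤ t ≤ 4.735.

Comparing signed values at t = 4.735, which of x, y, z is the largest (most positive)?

largest component: z

t=0.000: state=(4.910, 2.950, 2.560)
step 1 (dt=0.005): k1=(-19.600, 18.649, 7.498), k2=(-18.644, 18.296, 7.529), k3=(-18.677, 18.307, 7.532), k4=(-17.751, 17.965, 7.561); state += dt/6·(k1+2k2+2k3+k4)
t=0.005: state=(4.817, 3.042, 2.598)
t=0.010: state=(4.732, 3.130, 2.636)
t=0.015: state=(4.656, 3.215, 2.674)
continuing one RK4 step at a time; state shown every 40 steps (Δt=0.2):
t=0.200: state=(4.640, 5.211, 4.436)
t=0.400: state=(5.378, 5.352, 6.929)
t=0.600: state=(4.546, 3.905, 7.583)
t=0.800: state=(3.465, 3.110, 6.438)
t=1.000: state=(3.179, 3.225, 5.288)
t=1.200: state=(3.538, 3.821, 4.880)
t=1.400: state=(4.163, 4.459, 5.336)
t=1.600: state=(4.535, 4.578, 6.207)
t=1.800: state=(4.341, 4.140, 6.603)
t=2.000: state=(3.920, 3.741, 6.295)
t=2.200: state=(3.718, 3.699, 5.798)
t=2.400: state=(3.818, 3.923, 5.562)
t=2.600: state=(4.060, 4.178, 5.700)
t=2.800: state=(4.217, 4.245, 6.018)
t=3.000: state=(4.171, 4.106, 6.198)
t=3.200: state=(4.017, 3.943, 6.118)
t=3.400: state=(3.920, 3.902, 5.928)
t=3.600: state=(3.942, 3.978, 5.815)
t=3.800: state=(4.032, 4.078, 5.851)
t=4.000: state=(4.098, 4.114, 5.967)
t=4.200: state=(4.091, 4.070, 6.045)
t=4.400: state=(4.036, 4.007, 6.028)
t=4.600: state=(3.993, 3.983, 5.958)
t=4.735: state=(3.990, 3.995, 5.918)
compare at T: x=3.990, y=3.995, z=5.918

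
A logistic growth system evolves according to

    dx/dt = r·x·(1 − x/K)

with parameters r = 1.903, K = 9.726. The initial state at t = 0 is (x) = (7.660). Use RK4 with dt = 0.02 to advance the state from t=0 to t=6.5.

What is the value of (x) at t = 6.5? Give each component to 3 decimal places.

t=0.000: state=(7.660)
step 1 (dt=0.02): k1=(3.096), k2=(3.062), k3=(3.063), k4=(3.029); state += dt/6·(k1+2k2+2k3+k4)
t=0.020: state=(7.721)
t=0.040: state=(7.781)
t=0.060: state=(7.840)
continuing one RK4 step at a time; state shown every 25 steps (Δt=0.5):
t=0.500: state=(8.809)
t=1.000: state=(9.350)
t=1.500: state=(9.577)
t=2.000: state=(9.668)
t=2.500: state=(9.704)
t=3.000: state=(9.717)
t=3.500: state=(9.723)
t=4.000: state=(9.725)
t=4.500: state=(9.725)
t=5.000: state=(9.726)
t=5.500: state=(9.726)
t=6.000: state=(9.726)
t=6.500: state=(9.726)

(x) = (9.726)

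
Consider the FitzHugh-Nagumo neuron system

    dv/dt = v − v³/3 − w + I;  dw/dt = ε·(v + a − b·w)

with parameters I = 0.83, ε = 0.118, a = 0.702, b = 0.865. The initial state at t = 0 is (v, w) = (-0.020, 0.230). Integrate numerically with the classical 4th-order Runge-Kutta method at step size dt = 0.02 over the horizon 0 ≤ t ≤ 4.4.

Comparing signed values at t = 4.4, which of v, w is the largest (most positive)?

largest component: v

t=0.000: state=(-0.020, 0.230)
step 1 (dt=0.02): k1=(0.580, 0.057), k2=(0.585, 0.058), k3=(0.585, 0.058), k4=(0.591, 0.058); state += dt/6·(k1+2k2+2k3+k4)
t=0.020: state=(-0.008, 0.231)
t=0.040: state=(0.004, 0.232)
t=0.060: state=(0.016, 0.234)
continuing one RK4 step at a time; state shown every 10 steps (Δt=0.2):
t=0.200: state=(0.107, 0.243)
t=0.400: state=(0.259, 0.258)
t=0.600: state=(0.437, 0.278)
t=0.800: state=(0.642, 0.301)
t=1.000: state=(0.867, 0.329)
t=1.200: state=(1.096, 0.362)
t=1.400: state=(1.310, 0.399)
t=1.600: state=(1.488, 0.440)
t=1.800: state=(1.620, 0.484)
t=2.000: state=(1.709, 0.530)
t=2.200: state=(1.762, 0.576)
t=2.400: state=(1.789, 0.622)
t=2.600: state=(1.799, 0.668)
t=2.800: state=(1.799, 0.713)
t=3.000: state=(1.791, 0.757)
t=3.200: state=(1.779, 0.800)
t=3.400: state=(1.764, 0.841)
t=3.600: state=(1.748, 0.882)
t=3.800: state=(1.731, 0.921)
t=4.000: state=(1.713, 0.959)
t=4.200: state=(1.694, 0.996)
t=4.400: state=(1.676, 1.031)
compare at T: v=1.676, w=1.031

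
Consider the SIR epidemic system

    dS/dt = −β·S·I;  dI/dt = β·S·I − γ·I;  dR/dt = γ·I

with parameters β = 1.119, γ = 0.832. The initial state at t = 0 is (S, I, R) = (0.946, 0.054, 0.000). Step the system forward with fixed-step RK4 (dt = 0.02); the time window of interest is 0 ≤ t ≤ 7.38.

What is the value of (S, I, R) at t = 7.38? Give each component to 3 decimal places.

(S, I, R) = (0.546, 0.045, 0.409)

t=0.000: state=(0.946, 0.054, 0.000)
step 1 (dt=0.02): k1=(-0.057, 0.012, 0.045), k2=(-0.057, 0.012, 0.045), k3=(-0.057, 0.012, 0.045), k4=(-0.057, 0.012, 0.045); state += dt/6·(k1+2k2+2k3+k4)
t=0.020: state=(0.945, 0.054, 0.001)
t=0.040: state=(0.944, 0.054, 0.002)
t=0.060: state=(0.943, 0.055, 0.003)
continuing one RK4 step at a time; state shown every 25 steps (Δt=0.5):
t=0.500: state=(0.916, 0.060, 0.024)
t=1.000: state=(0.885, 0.065, 0.050)
t=1.500: state=(0.852, 0.070, 0.078)
t=2.000: state=(0.818, 0.074, 0.108)
t=2.500: state=(0.784, 0.076, 0.139)
t=3.000: state=(0.751, 0.077, 0.171)
t=3.500: state=(0.719, 0.077, 0.204)
t=4.000: state=(0.689, 0.075, 0.235)
t=4.500: state=(0.661, 0.073, 0.266)
t=5.000: state=(0.636, 0.069, 0.296)
t=5.500: state=(0.612, 0.064, 0.323)
t=6.000: state=(0.592, 0.059, 0.349)
t=6.500: state=(0.573, 0.054, 0.373)
t=7.000: state=(0.557, 0.049, 0.394)
t=7.380: state=(0.546, 0.045, 0.409)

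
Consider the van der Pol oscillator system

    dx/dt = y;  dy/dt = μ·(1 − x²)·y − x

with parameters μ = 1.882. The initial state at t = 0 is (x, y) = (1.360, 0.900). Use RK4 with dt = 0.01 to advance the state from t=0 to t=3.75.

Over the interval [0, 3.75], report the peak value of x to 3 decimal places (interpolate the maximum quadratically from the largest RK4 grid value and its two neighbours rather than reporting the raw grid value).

max x = 1.519

t=0.000: state=(1.360, 0.900)
step 1 (dt=0.01): k1=(0.900, -2.799), k2=(0.886, -2.802), k3=(0.886, -2.801), k4=(0.872, -2.803); state += dt/6·(k1+2k2+2k3+k4)
t=0.010: state=(1.369, 0.872)
t=0.020: state=(1.377, 0.844)
t=0.030: state=(1.386, 0.816)
continuing one RK4 step at a time; state shown every 20 steps (Δt=0.2):
t=0.200: state=(1.486, 0.371)
t=0.400: state=(1.519, -0.009)
t=0.600: state=(1.492, -0.246)
t=0.800: state=(1.426, -0.399)
t=1.000: state=(1.334, -0.519)
t=1.200: state=(1.219, -0.638)
t=1.400: state=(1.077, -0.783)
t=1.600: state=(0.902, -0.987)
t=1.800: state=(0.675, -1.306)
t=2.000: state=(0.366, -1.831)
t=2.200: state=(-0.079, -2.669)
t=2.400: state=(-0.708, -3.555)
t=2.600: state=(-1.411, -3.125)
t=2.800: state=(-1.861, -1.356)
t=3.000: state=(-2.004, -0.233)
t=3.200: state=(-2.003, 0.165)
t=3.400: state=(-1.955, 0.296)
t=3.600: state=(-1.889, 0.350)
t=3.750: state=(-1.835, 0.376)
largest grid value and its neighbours: x(0.380)=1.51879, x(0.390)=1.51893, x(0.400)=1.51891
parabola through these three points peaks at t≈0.394 with x≈1.51894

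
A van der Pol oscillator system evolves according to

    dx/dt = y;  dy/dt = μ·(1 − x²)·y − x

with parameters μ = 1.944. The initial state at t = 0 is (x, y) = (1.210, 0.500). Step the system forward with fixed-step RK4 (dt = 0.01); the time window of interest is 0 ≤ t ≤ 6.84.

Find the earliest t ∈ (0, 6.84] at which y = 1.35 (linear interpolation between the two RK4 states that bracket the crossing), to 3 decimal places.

t=0.000: state=(1.210, 0.500)
step 1 (dt=0.01): k1=(0.500, -1.661), k2=(0.492, -1.662), k3=(0.492, -1.662), k4=(0.483, -1.662); state += dt/6·(k1+2k2+2k3+k4)
t=0.010: state=(1.215, 0.483)
t=0.020: state=(1.220, 0.467)
t=0.030: state=(1.224, 0.450)
continuing one RK4 step at a time; state shown every 25 steps (Δt=0.25):
t=0.250: state=(1.284, 0.106)
t=0.500: state=(1.271, -0.198)
t=0.750: state=(1.191, -0.428)
t=1.000: state=(1.058, -0.641)
t=1.250: state=(0.866, -0.909)
t=1.500: state=(0.590, -1.343)
t=1.750: state=(0.165, -2.137)
t=2.000: state=(-0.517, -3.333)
t=2.250: state=(-1.389, -3.142)
t=2.500: state=(-1.903, -0.991)
t=2.750: state=(-1.998, 0.019)
t=3.000: state=(-1.954, 0.270)
t=3.250: state=(-1.876, 0.344)
t=3.500: state=(-1.785, 0.385)
t=3.750: state=(-1.684, 0.424)
t=4.000: state=(-1.572, 0.472)
t=4.250: state=(-1.446, 0.537)
t=4.500: state=(-1.301, 0.630)
t=4.750: state=(-1.127, 0.773)
t=5.000: state=(-0.907, 1.012)
t=5.200: state=(-0.674, 1.339)
next step: t=5.210: state=(-0.661, 1.360) — y has crossed 1.35
linear interpolation between t=5.200 (1.33899) and t=5.210 (1.36021) → t≈5.205

t = 5.205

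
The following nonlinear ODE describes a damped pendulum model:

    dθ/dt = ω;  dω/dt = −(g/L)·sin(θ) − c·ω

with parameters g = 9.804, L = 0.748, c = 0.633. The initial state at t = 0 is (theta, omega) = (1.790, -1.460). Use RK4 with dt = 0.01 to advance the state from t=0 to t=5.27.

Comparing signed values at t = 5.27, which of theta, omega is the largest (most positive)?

largest component: omega

t=0.000: state=(1.790, -1.460)
step 1 (dt=0.01): k1=(-1.460, -11.869), k2=(-1.519, -11.852), k3=(-1.519, -11.853), k4=(-1.579, -11.836); state += dt/6·(k1+2k2+2k3+k4)
t=0.010: state=(1.775, -1.579)
t=0.020: state=(1.758, -1.697)
t=0.030: state=(1.741, -1.815)
continuing one RK4 step at a time; state shown every 20 steps (Δt=0.2):
t=0.200: state=(1.267, -3.720)
t=0.400: state=(0.363, -5.029)
t=0.600: state=(-0.589, -4.102)
t=0.800: state=(-1.176, -1.668)
t=1.000: state=(-1.252, 0.871)
t=1.200: state=(-0.859, 2.932)
t=1.400: state=(-0.160, 3.774)
t=1.600: state=(0.527, 2.829)
t=1.800: state=(0.900, 0.821)
t=2.000: state=(0.855, -1.222)
t=2.200: state=(0.455, -2.603)
t=2.400: state=(-0.100, -2.713)
t=2.600: state=(-0.544, -1.562)
t=2.800: state=(-0.691, 0.106)
t=3.000: state=(-0.517, 1.535)
t=3.200: state=(-0.132, 2.147)
t=3.400: state=(0.269, 1.695)
t=3.600: state=(0.498, 0.525)
t=3.800: state=(0.473, -0.732)
t=4.000: state=(0.236, -1.523)
t=4.200: state=(-0.082, -1.523)
t=4.400: state=(-0.324, -0.811)
t=4.600: state=(-0.388, 0.183)
t=4.800: state=(-0.265, 0.978)
t=5.000: state=(-0.033, 1.230)
t=5.200: state=(0.186, 0.876)
t=5.270: state=(0.240, 0.647)
compare at T: theta=0.240, omega=0.647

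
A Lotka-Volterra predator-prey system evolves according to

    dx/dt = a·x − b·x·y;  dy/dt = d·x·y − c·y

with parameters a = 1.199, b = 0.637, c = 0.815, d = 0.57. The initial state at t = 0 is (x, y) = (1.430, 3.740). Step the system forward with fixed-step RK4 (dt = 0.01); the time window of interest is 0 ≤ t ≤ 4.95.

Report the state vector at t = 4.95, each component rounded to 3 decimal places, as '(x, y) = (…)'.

t=0.000: state=(1.430, 3.740)
step 1 (dt=0.01): k1=(-1.692, 0.000), k2=(-1.682, -0.018), k3=(-1.682, -0.018), k4=(-1.672, -0.035); state += dt/6·(k1+2k2+2k3+k4)
t=0.010: state=(1.413, 3.740)
t=0.020: state=(1.397, 3.739)
t=0.030: state=(1.380, 3.738)
continuing one RK4 step at a time; state shown every 20 steps (Δt=0.2):
t=0.200: state=(1.132, 3.674)
t=0.400: state=(0.910, 3.505)
t=0.600: state=(0.751, 3.271)
t=0.800: state=(0.639, 3.007)
t=1.000: state=(0.564, 2.736)
t=1.200: state=(0.514, 2.471)
t=1.400: state=(0.485, 2.222)
t=1.600: state=(0.471, 1.993)
t=1.800: state=(0.471, 1.787)
t=2.000: state=(0.482, 1.602)
t=2.200: state=(0.505, 1.440)
t=2.400: state=(0.540, 1.298)
t=2.600: state=(0.586, 1.176)
t=2.800: state=(0.645, 1.072)
t=3.000: state=(0.720, 0.984)
t=3.200: state=(0.811, 0.912)
t=3.400: state=(0.921, 0.855)
t=3.600: state=(1.053, 0.813)
t=3.800: state=(1.209, 0.785)
t=4.000: state=(1.391, 0.774)
t=4.200: state=(1.602, 0.779)
t=4.400: state=(1.841, 0.806)
t=4.600: state=(2.106, 0.857)
t=4.800: state=(2.388, 0.940)
t=4.950: state=(2.602, 1.030)

(x, y) = (2.602, 1.030)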